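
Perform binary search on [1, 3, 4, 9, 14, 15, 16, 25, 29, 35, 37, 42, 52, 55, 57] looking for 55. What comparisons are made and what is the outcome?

Binary search for 55 in [1, 3, 4, 9, 14, 15, 16, 25, 29, 35, 37, 42, 52, 55, 57]:

lo=0, hi=14, mid=7, arr[mid]=25 -> 25 < 55, search right half
lo=8, hi=14, mid=11, arr[mid]=42 -> 42 < 55, search right half
lo=12, hi=14, mid=13, arr[mid]=55 -> Found target at index 13!

Binary search finds 55 at index 13 after 3 comparisons. The search repeatedly halves the search space by comparing with the middle element.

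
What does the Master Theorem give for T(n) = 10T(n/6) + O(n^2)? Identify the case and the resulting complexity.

Master Theorem for T(n) = 10T(n/6) + O(n^2):

a = 10, b = 6, c = 2
log_b(a) = log_6(10) = 1.2851

Case 3: c = 2 > log_6(10) = 1.2851
T(n) = O(n^2) = O(n^2)

For T(n) = 10T(n/6) + O(n^2): log_6(10) = 1.2851. This is Case 3 of the Master Theorem (c > log_b(a), work dominated by root), giving O(n^2).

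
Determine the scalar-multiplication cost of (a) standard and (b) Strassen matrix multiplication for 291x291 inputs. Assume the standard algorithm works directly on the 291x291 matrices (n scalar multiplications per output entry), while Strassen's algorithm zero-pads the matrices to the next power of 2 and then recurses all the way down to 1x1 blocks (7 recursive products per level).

Matrix multiplication for 291x291 matrices:

Strassen's algorithm requires power-of-2 dimensions. Pad 291x291 to 512x512 (next power of 2).

Standard algorithm: 291^3 = 24642171 multiplications
Strassen's algorithm: 7^(log2(512)) = 7^9 = 40353607 multiplications
Difference: 24642171 - 40353607 = -15711436 (Strassen uses MORE here due to padding overhead — for small or just-over-power-of-2 n, padding can outweigh the per-level savings)

Standard: 24642171 multiplications (291^3). Strassen: 40353607 multiplications (7^9, after padding to 512x512). Strassen reduces 8 recursive multiplications to 7 at each level.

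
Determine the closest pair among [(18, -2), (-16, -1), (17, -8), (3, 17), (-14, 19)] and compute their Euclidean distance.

Computing all pairwise distances among 5 points:

d((18, -2), (-16, -1)) = 34.0147
d((18, -2), (17, -8)) = 6.0828 <-- minimum
d((18, -2), (3, 17)) = 24.2074
d((18, -2), (-14, 19)) = 38.2753
d((-16, -1), (17, -8)) = 33.7343
d((-16, -1), (3, 17)) = 26.1725
d((-16, -1), (-14, 19)) = 20.0998
d((17, -8), (3, 17)) = 28.6531
d((17, -8), (-14, 19)) = 41.1096
d((3, 17), (-14, 19)) = 17.1172

Closest pair: (18, -2) and (17, -8) with distance 6.0828

The closest pair is (18, -2) and (17, -8) with Euclidean distance 6.0828. For 5 points, brute-force pairwise comparison is shown above. For large n, the divide-and-conquer algorithm (sort by x, recurse on halves, check the dividing strip) achieves O(n log n).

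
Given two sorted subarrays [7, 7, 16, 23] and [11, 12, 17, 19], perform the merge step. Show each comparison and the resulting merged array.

Merging process:

Compare 7 vs 11: take 7 from left. Merged: [7]
Compare 7 vs 11: take 7 from left. Merged: [7, 7]
Compare 16 vs 11: take 11 from right. Merged: [7, 7, 11]
Compare 16 vs 12: take 12 from right. Merged: [7, 7, 11, 12]
Compare 16 vs 17: take 16 from left. Merged: [7, 7, 11, 12, 16]
Compare 23 vs 17: take 17 from right. Merged: [7, 7, 11, 12, 16, 17]
Compare 23 vs 19: take 19 from right. Merged: [7, 7, 11, 12, 16, 17, 19]
Append remaining from left: [23]. Merged: [7, 7, 11, 12, 16, 17, 19, 23]

Final merged array: [7, 7, 11, 12, 16, 17, 19, 23]
Total comparisons: 7

The merged array is [7, 7, 11, 12, 16, 17, 19, 23], requiring 7 comparisons. The merge step runs in O(n) time where n is the total number of elements.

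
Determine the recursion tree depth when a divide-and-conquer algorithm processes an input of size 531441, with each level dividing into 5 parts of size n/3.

For divide and conquer with division factor 3:

Problem sizes at each level:
Level 0: 531441
Level 1: 177147
Level 2: 59049
Level 3: 19683
Level 4: 6561
Level 5: 2187
Level 6: 729
Level 7: 243
Level 8: 81
Level 9: 27
Level 10: 9
Level 11: 3
Level 12: 1

The root is level 0 and the size-1 base case is level 12 (the tree spans levels 0 through 12, i.e. 13 levels counting the root), so the depth is the number of divisions: log_3(531441) = 12

The recursion tree depth is log_3(531441) = 12. At each level, the problem size is divided by 3, so it takes 12 divisions to reduce to a base case of size 1. The algorithm makes 5 recursive calls at each level.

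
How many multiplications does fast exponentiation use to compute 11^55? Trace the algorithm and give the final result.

Computing 11^55 by squaring (build up from 11^1; each line after the first costs one multiplication):

11^1 = 11
11^2 = (11^1)^2 = 11^2 = 121
11^3 = 11 * 11^2 = 11 * 121 = 1331
11^6 = (11^3)^2 = 1331^2 = 1771561
11^12 = (11^6)^2 = 1771561^2 = 3138428376721
11^13 = 11 * 11^12 = 11 * 3138428376721 = 34522712143931
11^26 = (11^13)^2 = 34522712143931^2 = 1191817653772720942460132761
11^27 = 11 * 11^26 = 11 * 1191817653772720942460132761 = 13109994191499930367061460371
11^54 = (11^27)^2 = 13109994191499930367061460371^2 = 171871947701161912897410416779483616222663749691203457641
11^55 = 11 * 11^54 = 11 * 171871947701161912897410416779483616222663749691203457641 = 1890591424712781041871514584574319778449301246603238034051

Result: 1890591424712781041871514584574319778449301246603238034051
Multiplications needed: 9 (9 lines after 11^1)

11^55 = 1890591424712781041871514584574319778449301246603238034051. Using exponentiation by squaring, this requires 9 multiplications. The key idea: if the exponent is even, square the half-power; if odd, multiply by the base once.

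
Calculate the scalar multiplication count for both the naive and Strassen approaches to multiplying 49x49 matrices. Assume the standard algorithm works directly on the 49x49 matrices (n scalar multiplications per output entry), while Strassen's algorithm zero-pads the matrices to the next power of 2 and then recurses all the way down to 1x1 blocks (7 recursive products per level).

Matrix multiplication for 49x49 matrices:

Strassen's algorithm requires power-of-2 dimensions. Pad 49x49 to 64x64 (next power of 2).

Standard algorithm: 49^3 = 117649 multiplications
Strassen's algorithm: 7^(log2(64)) = 7^6 = 117649 multiplications
Savings: 117649 - 117649 = 0 multiplications

Standard: 117649 multiplications (49^3). Strassen: 117649 multiplications (7^6, after padding to 64x64). Strassen reduces 8 recursive multiplications to 7 at each level.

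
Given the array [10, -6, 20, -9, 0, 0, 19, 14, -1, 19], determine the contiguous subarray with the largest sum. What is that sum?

Using Kadane's algorithm on [10, -6, 20, -9, 0, 0, 19, 14, -1, 19]:

Scanning through the array:
Position 1 (value -6): max_ending_here = 4, max_so_far = 10
Position 2 (value 20): max_ending_here = 24, max_so_far = 24
Position 3 (value -9): max_ending_here = 15, max_so_far = 24
Position 4 (value 0): max_ending_here = 15, max_so_far = 24
Position 5 (value 0): max_ending_here = 15, max_so_far = 24
Position 6 (value 19): max_ending_here = 34, max_so_far = 34
Position 7 (value 14): max_ending_here = 48, max_so_far = 48
Position 8 (value -1): max_ending_here = 47, max_so_far = 48
Position 9 (value 19): max_ending_here = 66, max_so_far = 66

Maximum subarray: [10, -6, 20, -9, 0, 0, 19, 14, -1, 19]
Maximum sum: 66

The maximum subarray is [10, -6, 20, -9, 0, 0, 19, 14, -1, 19] with sum 66. This subarray runs from index 0 to index 9.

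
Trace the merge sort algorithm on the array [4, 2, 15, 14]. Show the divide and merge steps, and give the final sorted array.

Merge sort trace:

Split: [4, 2, 15, 14] -> [4, 2] and [15, 14]
  Split: [4, 2] -> [4] and [2]
  Merge: [4] + [2] -> [2, 4]
  Split: [15, 14] -> [15] and [14]
  Merge: [15] + [14] -> [14, 15]
Merge: [2, 4] + [14, 15] -> [2, 4, 14, 15]

Final sorted array: [2, 4, 14, 15]

The merge sort proceeds by recursively splitting the array and merging sorted halves.
After all merges, the sorted array is [2, 4, 14, 15].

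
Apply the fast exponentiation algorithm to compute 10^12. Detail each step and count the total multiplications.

Computing 10^12 by squaring (build up from 10^1; each line after the first costs one multiplication):

10^1 = 10
10^2 = (10^1)^2 = 10^2 = 100
10^3 = 10 * 10^2 = 10 * 100 = 1000
10^6 = (10^3)^2 = 1000^2 = 1000000
10^12 = (10^6)^2 = 1000000^2 = 1000000000000

Result: 1000000000000
Multiplications needed: 4 (4 lines after 10^1)

10^12 = 1000000000000. Using exponentiation by squaring, this requires 4 multiplications. The key idea: if the exponent is even, square the half-power; if odd, multiply by the base once.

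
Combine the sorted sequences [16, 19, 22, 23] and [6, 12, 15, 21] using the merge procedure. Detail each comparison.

Merging process:

Compare 16 vs 6: take 6 from right. Merged: [6]
Compare 16 vs 12: take 12 from right. Merged: [6, 12]
Compare 16 vs 15: take 15 from right. Merged: [6, 12, 15]
Compare 16 vs 21: take 16 from left. Merged: [6, 12, 15, 16]
Compare 19 vs 21: take 19 from left. Merged: [6, 12, 15, 16, 19]
Compare 22 vs 21: take 21 from right. Merged: [6, 12, 15, 16, 19, 21]
Append remaining from left: [22, 23]. Merged: [6, 12, 15, 16, 19, 21, 22, 23]

Final merged array: [6, 12, 15, 16, 19, 21, 22, 23]
Total comparisons: 6

The merged array is [6, 12, 15, 16, 19, 21, 22, 23], requiring 6 comparisons. The merge step runs in O(n) time where n is the total number of elements.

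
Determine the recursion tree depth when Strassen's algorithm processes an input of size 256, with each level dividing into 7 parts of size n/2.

For divide and conquer with division factor 2:

Problem sizes at each level:
Level 0: 256
Level 1: 128
Level 2: 64
Level 3: 32
Level 4: 16
Level 5: 8
Level 6: 4
Level 7: 2
Level 8: 1

The root is level 0 and the size-1 base case is level 8 (the tree spans levels 0 through 8, i.e. 9 levels counting the root), so the depth is the number of divisions: log_2(256) = 8

The recursion tree depth is log_2(256) = 8. At each level, the problem size is divided by 2, so it takes 8 divisions to reduce to a base case of size 1. The algorithm makes 7 recursive calls at each level.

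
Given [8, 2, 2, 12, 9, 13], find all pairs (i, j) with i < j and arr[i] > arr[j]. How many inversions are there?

Finding inversions in [8, 2, 2, 12, 9, 13]:

(0, 1): arr[0]=8 > arr[1]=2
(0, 2): arr[0]=8 > arr[2]=2
(3, 4): arr[3]=12 > arr[4]=9

Total inversions: 3

The array has 3 inversion(s): (0,1), (0,2), (3,4). Each pair (i,j) satisfies i < j and arr[i] > arr[j].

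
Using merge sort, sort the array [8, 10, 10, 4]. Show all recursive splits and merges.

Merge sort trace:

Split: [8, 10, 10, 4] -> [8, 10] and [10, 4]
  Split: [8, 10] -> [8] and [10]
  Merge: [8] + [10] -> [8, 10]
  Split: [10, 4] -> [10] and [4]
  Merge: [10] + [4] -> [4, 10]
Merge: [8, 10] + [4, 10] -> [4, 8, 10, 10]

Final sorted array: [4, 8, 10, 10]

The merge sort proceeds by recursively splitting the array and merging sorted halves.
After all merges, the sorted array is [4, 8, 10, 10].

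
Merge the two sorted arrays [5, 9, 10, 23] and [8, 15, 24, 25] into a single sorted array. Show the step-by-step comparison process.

Merging process:

Compare 5 vs 8: take 5 from left. Merged: [5]
Compare 9 vs 8: take 8 from right. Merged: [5, 8]
Compare 9 vs 15: take 9 from left. Merged: [5, 8, 9]
Compare 10 vs 15: take 10 from left. Merged: [5, 8, 9, 10]
Compare 23 vs 15: take 15 from right. Merged: [5, 8, 9, 10, 15]
Compare 23 vs 24: take 23 from left. Merged: [5, 8, 9, 10, 15, 23]
Append remaining from right: [24, 25]. Merged: [5, 8, 9, 10, 15, 23, 24, 25]

Final merged array: [5, 8, 9, 10, 15, 23, 24, 25]
Total comparisons: 6

The merged array is [5, 8, 9, 10, 15, 23, 24, 25], requiring 6 comparisons. The merge step runs in O(n) time where n is the total number of elements.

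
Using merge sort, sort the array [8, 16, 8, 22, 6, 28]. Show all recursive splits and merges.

Merge sort trace:

Split: [8, 16, 8, 22, 6, 28] -> [8, 16, 8] and [22, 6, 28]
  Split: [8, 16, 8] -> [8] and [16, 8]
    Split: [16, 8] -> [16] and [8]
    Merge: [16] + [8] -> [8, 16]
  Merge: [8] + [8, 16] -> [8, 8, 16]
  Split: [22, 6, 28] -> [22] and [6, 28]
    Split: [6, 28] -> [6] and [28]
    Merge: [6] + [28] -> [6, 28]
  Merge: [22] + [6, 28] -> [6, 22, 28]
Merge: [8, 8, 16] + [6, 22, 28] -> [6, 8, 8, 16, 22, 28]

Final sorted array: [6, 8, 8, 16, 22, 28]

The merge sort proceeds by recursively splitting the array and merging sorted halves.
After all merges, the sorted array is [6, 8, 8, 16, 22, 28].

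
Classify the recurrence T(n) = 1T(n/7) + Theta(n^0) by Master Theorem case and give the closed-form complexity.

Master Theorem for T(n) = 1T(n/7) + O(n^0):

a = 1, b = 7, c = 0
log_b(a) = log_7(1) = 0.0000

Case 2: c = 0 = log_7(1) = 0.0000
T(n) = O(n^0 log n) = O(log n)

For T(n) = 1T(n/7) + O(n^0): log_7(1) = 0.0000. This is Case 2 of the Master Theorem (c = log_b(a), equal work at all levels), giving O(log n).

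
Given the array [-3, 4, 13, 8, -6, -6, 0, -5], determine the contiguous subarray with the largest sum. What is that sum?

Using Kadane's algorithm on [-3, 4, 13, 8, -6, -6, 0, -5]:

Scanning through the array:
Position 1 (value 4): max_ending_here = 4, max_so_far = 4
Position 2 (value 13): max_ending_here = 17, max_so_far = 17
Position 3 (value 8): max_ending_here = 25, max_so_far = 25
Position 4 (value -6): max_ending_here = 19, max_so_far = 25
Position 5 (value -6): max_ending_here = 13, max_so_far = 25
Position 6 (value 0): max_ending_here = 13, max_so_far = 25
Position 7 (value -5): max_ending_here = 8, max_so_far = 25

Maximum subarray: [4, 13, 8]
Maximum sum: 25

The maximum subarray is [4, 13, 8] with sum 25. This subarray runs from index 1 to index 3.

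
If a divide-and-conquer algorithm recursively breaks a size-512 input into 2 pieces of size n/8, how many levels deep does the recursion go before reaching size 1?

For divide and conquer with division factor 8:

Problem sizes at each level:
Level 0: 512
Level 1: 64
Level 2: 8
Level 3: 1

The root is level 0 and the size-1 base case is level 3 (the tree spans levels 0 through 3, i.e. 4 levels counting the root), so the depth is the number of divisions: log_8(512) = 3

The recursion tree depth is log_8(512) = 3. At each level, the problem size is divided by 8, so it takes 3 divisions to reduce to a base case of size 1. The algorithm makes 2 recursive calls at each level.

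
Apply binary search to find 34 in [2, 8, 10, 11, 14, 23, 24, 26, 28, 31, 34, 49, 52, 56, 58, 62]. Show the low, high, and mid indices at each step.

Binary search for 34 in [2, 8, 10, 11, 14, 23, 24, 26, 28, 31, 34, 49, 52, 56, 58, 62]:

lo=0, hi=15, mid=7, arr[mid]=26 -> 26 < 34, search right half
lo=8, hi=15, mid=11, arr[mid]=49 -> 49 > 34, search left half
lo=8, hi=10, mid=9, arr[mid]=31 -> 31 < 34, search right half
lo=10, hi=10, mid=10, arr[mid]=34 -> Found target at index 10!

Binary search finds 34 at index 10 after 4 comparisons. The search repeatedly halves the search space by comparing with the middle element.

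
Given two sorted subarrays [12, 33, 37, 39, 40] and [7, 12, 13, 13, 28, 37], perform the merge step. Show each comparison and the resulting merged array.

Merging process:

Compare 12 vs 7: take 7 from right. Merged: [7]
Compare 12 vs 12: take 12 from left. Merged: [7, 12]
Compare 33 vs 12: take 12 from right. Merged: [7, 12, 12]
Compare 33 vs 13: take 13 from right. Merged: [7, 12, 12, 13]
Compare 33 vs 13: take 13 from right. Merged: [7, 12, 12, 13, 13]
Compare 33 vs 28: take 28 from right. Merged: [7, 12, 12, 13, 13, 28]
Compare 33 vs 37: take 33 from left. Merged: [7, 12, 12, 13, 13, 28, 33]
Compare 37 vs 37: take 37 from left. Merged: [7, 12, 12, 13, 13, 28, 33, 37]
Compare 39 vs 37: take 37 from right. Merged: [7, 12, 12, 13, 13, 28, 33, 37, 37]
Append remaining from left: [39, 40]. Merged: [7, 12, 12, 13, 13, 28, 33, 37, 37, 39, 40]

Final merged array: [7, 12, 12, 13, 13, 28, 33, 37, 37, 39, 40]
Total comparisons: 9

The merged array is [7, 12, 12, 13, 13, 28, 33, 37, 37, 39, 40], requiring 9 comparisons. The merge step runs in O(n) time where n is the total number of elements.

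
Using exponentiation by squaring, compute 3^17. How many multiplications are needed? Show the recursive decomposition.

Computing 3^17 by squaring (build up from 3^1; each line after the first costs one multiplication):

3^1 = 3
3^2 = (3^1)^2 = 3^2 = 9
3^4 = (3^2)^2 = 9^2 = 81
3^8 = (3^4)^2 = 81^2 = 6561
3^16 = (3^8)^2 = 6561^2 = 43046721
3^17 = 3 * 3^16 = 3 * 43046721 = 129140163

Result: 129140163
Multiplications needed: 5 (5 lines after 3^1)

3^17 = 129140163. Using exponentiation by squaring, this requires 5 multiplications. The key idea: if the exponent is even, square the half-power; if odd, multiply by the base once.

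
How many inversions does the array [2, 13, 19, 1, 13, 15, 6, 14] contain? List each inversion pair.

Finding inversions in [2, 13, 19, 1, 13, 15, 6, 14]:

(0, 3): arr[0]=2 > arr[3]=1
(1, 3): arr[1]=13 > arr[3]=1
(1, 6): arr[1]=13 > arr[6]=6
(2, 3): arr[2]=19 > arr[3]=1
(2, 4): arr[2]=19 > arr[4]=13
(2, 5): arr[2]=19 > arr[5]=15
(2, 6): arr[2]=19 > arr[6]=6
(2, 7): arr[2]=19 > arr[7]=14
(4, 6): arr[4]=13 > arr[6]=6
(5, 6): arr[5]=15 > arr[6]=6
(5, 7): arr[5]=15 > arr[7]=14

Total inversions: 11

The array has 11 inversion(s): (0,3), (1,3), (1,6), (2,3), (2,4), (2,5), (2,6), (2,7), (4,6), (5,6), (5,7). Each pair (i,j) satisfies i < j and arr[i] > arr[j].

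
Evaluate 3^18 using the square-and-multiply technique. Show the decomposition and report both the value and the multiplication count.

Computing 3^18 by squaring (build up from 3^1; each line after the first costs one multiplication):

3^1 = 3
3^2 = (3^1)^2 = 3^2 = 9
3^4 = (3^2)^2 = 9^2 = 81
3^8 = (3^4)^2 = 81^2 = 6561
3^9 = 3 * 3^8 = 3 * 6561 = 19683
3^18 = (3^9)^2 = 19683^2 = 387420489

Result: 387420489
Multiplications needed: 5 (5 lines after 3^1)

3^18 = 387420489. Using exponentiation by squaring, this requires 5 multiplications. The key idea: if the exponent is even, square the half-power; if odd, multiply by the base once.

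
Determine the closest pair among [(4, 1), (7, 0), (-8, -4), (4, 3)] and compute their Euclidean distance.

Computing all pairwise distances among 4 points:

d((4, 1), (7, 0)) = 3.1623
d((4, 1), (-8, -4)) = 13.0
d((4, 1), (4, 3)) = 2.0 <-- minimum
d((7, 0), (-8, -4)) = 15.5242
d((7, 0), (4, 3)) = 4.2426
d((-8, -4), (4, 3)) = 13.8924

Closest pair: (4, 1) and (4, 3) with distance 2.0

The closest pair is (4, 1) and (4, 3) with Euclidean distance 2.0. For 4 points, brute-force pairwise comparison is shown above. For large n, the divide-and-conquer algorithm (sort by x, recurse on halves, check the dividing strip) achieves O(n log n).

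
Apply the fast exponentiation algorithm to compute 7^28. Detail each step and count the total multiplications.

Computing 7^28 by squaring (build up from 7^1; each line after the first costs one multiplication):

7^1 = 7
7^2 = (7^1)^2 = 7^2 = 49
7^3 = 7 * 7^2 = 7 * 49 = 343
7^6 = (7^3)^2 = 343^2 = 117649
7^7 = 7 * 7^6 = 7 * 117649 = 823543
7^14 = (7^7)^2 = 823543^2 = 678223072849
7^28 = (7^14)^2 = 678223072849^2 = 459986536544739960976801

Result: 459986536544739960976801
Multiplications needed: 6 (6 lines after 7^1)

7^28 = 459986536544739960976801. Using exponentiation by squaring, this requires 6 multiplications. The key idea: if the exponent is even, square the half-power; if odd, multiply by the base once.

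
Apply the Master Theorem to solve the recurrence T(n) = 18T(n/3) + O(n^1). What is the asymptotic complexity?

Master Theorem for T(n) = 18T(n/3) + O(n^1):

a = 18, b = 3, c = 1
log_b(a) = log_3(18) = 2.6309

Case 1: c = 1 < log_3(18) = 2.6309
T(n) = O(n^(log_3 18))

For T(n) = 18T(n/3) + O(n^1): log_3(18) = 2.6309. This is Case 1 of the Master Theorem (c < log_b(a), work dominated by leaves), giving O(n^(log_3 18)).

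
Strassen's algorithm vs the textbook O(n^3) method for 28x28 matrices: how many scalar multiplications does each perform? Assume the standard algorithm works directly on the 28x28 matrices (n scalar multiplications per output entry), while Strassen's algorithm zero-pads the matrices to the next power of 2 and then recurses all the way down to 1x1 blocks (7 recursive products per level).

Matrix multiplication for 28x28 matrices:

Strassen's algorithm requires power-of-2 dimensions. Pad 28x28 to 32x32 (next power of 2).

Standard algorithm: 28^3 = 21952 multiplications
Strassen's algorithm: 7^(log2(32)) = 7^5 = 16807 multiplications
Savings: 21952 - 16807 = 5145 multiplications

Standard: 21952 multiplications (28^3). Strassen: 16807 multiplications (7^5, after padding to 32x32). Strassen reduces 8 recursive multiplications to 7 at each level.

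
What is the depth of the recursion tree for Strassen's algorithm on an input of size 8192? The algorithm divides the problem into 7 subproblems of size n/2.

For divide and conquer with division factor 2:

Problem sizes at each level:
Level 0: 8192
Level 1: 4096
Level 2: 2048
Level 3: 1024
Level 4: 512
Level 5: 256
Level 6: 128
Level 7: 64
Level 8: 32
Level 9: 16
Level 10: 8
Level 11: 4
Level 12: 2
Level 13: 1

The root is level 0 and the size-1 base case is level 13 (the tree spans levels 0 through 13, i.e. 14 levels counting the root), so the depth is the number of divisions: log_2(8192) = 13

The recursion tree depth is log_2(8192) = 13. At each level, the problem size is divided by 2, so it takes 13 divisions to reduce to a base case of size 1. The algorithm makes 7 recursive calls at each level.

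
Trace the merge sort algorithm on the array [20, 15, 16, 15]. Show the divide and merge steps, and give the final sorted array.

Merge sort trace:

Split: [20, 15, 16, 15] -> [20, 15] and [16, 15]
  Split: [20, 15] -> [20] and [15]
  Merge: [20] + [15] -> [15, 20]
  Split: [16, 15] -> [16] and [15]
  Merge: [16] + [15] -> [15, 16]
Merge: [15, 20] + [15, 16] -> [15, 15, 16, 20]

Final sorted array: [15, 15, 16, 20]

The merge sort proceeds by recursively splitting the array and merging sorted halves.
After all merges, the sorted array is [15, 15, 16, 20].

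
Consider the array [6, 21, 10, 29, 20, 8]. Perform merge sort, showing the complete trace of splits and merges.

Merge sort trace:

Split: [6, 21, 10, 29, 20, 8] -> [6, 21, 10] and [29, 20, 8]
  Split: [6, 21, 10] -> [6] and [21, 10]
    Split: [21, 10] -> [21] and [10]
    Merge: [21] + [10] -> [10, 21]
  Merge: [6] + [10, 21] -> [6, 10, 21]
  Split: [29, 20, 8] -> [29] and [20, 8]
    Split: [20, 8] -> [20] and [8]
    Merge: [20] + [8] -> [8, 20]
  Merge: [29] + [8, 20] -> [8, 20, 29]
Merge: [6, 10, 21] + [8, 20, 29] -> [6, 8, 10, 20, 21, 29]

Final sorted array: [6, 8, 10, 20, 21, 29]

The merge sort proceeds by recursively splitting the array and merging sorted halves.
After all merges, the sorted array is [6, 8, 10, 20, 21, 29].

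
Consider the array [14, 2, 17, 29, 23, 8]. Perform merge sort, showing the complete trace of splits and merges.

Merge sort trace:

Split: [14, 2, 17, 29, 23, 8] -> [14, 2, 17] and [29, 23, 8]
  Split: [14, 2, 17] -> [14] and [2, 17]
    Split: [2, 17] -> [2] and [17]
    Merge: [2] + [17] -> [2, 17]
  Merge: [14] + [2, 17] -> [2, 14, 17]
  Split: [29, 23, 8] -> [29] and [23, 8]
    Split: [23, 8] -> [23] and [8]
    Merge: [23] + [8] -> [8, 23]
  Merge: [29] + [8, 23] -> [8, 23, 29]
Merge: [2, 14, 17] + [8, 23, 29] -> [2, 8, 14, 17, 23, 29]

Final sorted array: [2, 8, 14, 17, 23, 29]

The merge sort proceeds by recursively splitting the array and merging sorted halves.
After all merges, the sorted array is [2, 8, 14, 17, 23, 29].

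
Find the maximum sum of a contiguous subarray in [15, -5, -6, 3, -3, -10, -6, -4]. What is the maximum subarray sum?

Using Kadane's algorithm on [15, -5, -6, 3, -3, -10, -6, -4]:

Scanning through the array:
Position 1 (value -5): max_ending_here = 10, max_so_far = 15
Position 2 (value -6): max_ending_here = 4, max_so_far = 15
Position 3 (value 3): max_ending_here = 7, max_so_far = 15
Position 4 (value -3): max_ending_here = 4, max_so_far = 15
Position 5 (value -10): max_ending_here = -6, max_so_far = 15
Position 6 (value -6): max_ending_here = -6, max_so_far = 15
Position 7 (value -4): max_ending_here = -4, max_so_far = 15

Maximum subarray: [15]
Maximum sum: 15

The maximum subarray is [15] with sum 15. This subarray runs from index 0 to index 0.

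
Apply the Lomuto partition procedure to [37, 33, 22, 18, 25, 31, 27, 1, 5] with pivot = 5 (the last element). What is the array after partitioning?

Lomuto partition with pivot = 5:

Initial array: [37, 33, 22, 18, 25, 31, 27, 1, 5]

arr[0]=37 > 5: no swap
arr[1]=33 > 5: no swap
arr[2]=22 > 5: no swap
arr[3]=18 > 5: no swap
arr[4]=25 > 5: no swap
arr[5]=31 > 5: no swap
arr[6]=27 > 5: no swap
arr[7]=1 <= 5: swap with position 0, array becomes [1, 33, 22, 18, 25, 31, 27, 37, 5]

Place pivot at position 1: [1, 5, 22, 18, 25, 31, 27, 37, 33]
Pivot position: 1

After partitioning with pivot 5, the array becomes [1, 5, 22, 18, 25, 31, 27, 37, 33]. The pivot is placed at index 1. All elements to the left of the pivot are <= 5, and all elements to the right are > 5.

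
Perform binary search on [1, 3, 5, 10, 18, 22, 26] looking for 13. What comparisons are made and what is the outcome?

Binary search for 13 in [1, 3, 5, 10, 18, 22, 26]:

lo=0, hi=6, mid=3, arr[mid]=10 -> 10 < 13, search right half
lo=4, hi=6, mid=5, arr[mid]=22 -> 22 > 13, search left half
lo=4, hi=4, mid=4, arr[mid]=18 -> 18 > 13, search left half
lo=4 > hi=3, target 13 not found

Binary search determines that 13 is not in the array after 3 comparisons. The search space was exhausted without finding the target.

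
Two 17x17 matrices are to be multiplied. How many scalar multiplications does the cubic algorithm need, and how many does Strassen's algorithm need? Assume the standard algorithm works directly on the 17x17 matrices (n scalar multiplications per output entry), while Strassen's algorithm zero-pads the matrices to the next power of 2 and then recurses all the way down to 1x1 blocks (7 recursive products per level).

Matrix multiplication for 17x17 matrices:

Strassen's algorithm requires power-of-2 dimensions. Pad 17x17 to 32x32 (next power of 2).

Standard algorithm: 17^3 = 4913 multiplications
Strassen's algorithm: 7^(log2(32)) = 7^5 = 16807 multiplications
Difference: 4913 - 16807 = -11894 (Strassen uses MORE here due to padding overhead — for small or just-over-power-of-2 n, padding can outweigh the per-level savings)

Standard: 4913 multiplications (17^3). Strassen: 16807 multiplications (7^5, after padding to 32x32). Strassen reduces 8 recursive multiplications to 7 at each level.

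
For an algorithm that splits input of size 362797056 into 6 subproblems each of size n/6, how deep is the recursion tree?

For divide and conquer with division factor 6:

Problem sizes at each level:
Level 0: 362797056
Level 1: 60466176
Level 2: 10077696
Level 3: 1679616
Level 4: 279936
Level 5: 46656
Level 6: 7776
Level 7: 1296
Level 8: 216
Level 9: 36
Level 10: 6
Level 11: 1

The root is level 0 and the size-1 base case is level 11 (the tree spans levels 0 through 11, i.e. 12 levels counting the root), so the depth is the number of divisions: log_6(362797056) = 11

The recursion tree depth is log_6(362797056) = 11. At each level, the problem size is divided by 6, so it takes 11 divisions to reduce to a base case of size 1. The algorithm makes 6 recursive calls at each level.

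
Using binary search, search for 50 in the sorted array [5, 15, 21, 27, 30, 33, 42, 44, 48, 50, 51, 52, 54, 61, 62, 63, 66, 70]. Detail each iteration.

Binary search for 50 in [5, 15, 21, 27, 30, 33, 42, 44, 48, 50, 51, 52, 54, 61, 62, 63, 66, 70]:

lo=0, hi=17, mid=8, arr[mid]=48 -> 48 < 50, search right half
lo=9, hi=17, mid=13, arr[mid]=61 -> 61 > 50, search left half
lo=9, hi=12, mid=10, arr[mid]=51 -> 51 > 50, search left half
lo=9, hi=9, mid=9, arr[mid]=50 -> Found target at index 9!

Binary search finds 50 at index 9 after 4 comparisons. The search repeatedly halves the search space by comparing with the middle element.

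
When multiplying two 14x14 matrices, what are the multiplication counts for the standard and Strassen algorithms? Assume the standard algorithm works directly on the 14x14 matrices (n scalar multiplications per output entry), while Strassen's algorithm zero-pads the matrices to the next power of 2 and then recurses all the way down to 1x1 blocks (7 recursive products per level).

Matrix multiplication for 14x14 matrices:

Strassen's algorithm requires power-of-2 dimensions. Pad 14x14 to 16x16 (next power of 2).

Standard algorithm: 14^3 = 2744 multiplications
Strassen's algorithm: 7^(log2(16)) = 7^4 = 2401 multiplications
Savings: 2744 - 2401 = 343 multiplications

Standard: 2744 multiplications (14^3). Strassen: 2401 multiplications (7^4, after padding to 16x16). Strassen reduces 8 recursive multiplications to 7 at each level.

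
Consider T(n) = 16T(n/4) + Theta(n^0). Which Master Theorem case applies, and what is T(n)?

Master Theorem for T(n) = 16T(n/4) + O(n^0):

a = 16, b = 4, c = 0
log_b(a) = log_4(16) = 2.0000

Case 1: c = 0 < log_4(16) = 2.0000
T(n) = O(n^(log_4 16)) = O(n^2)

For T(n) = 16T(n/4) + O(n^0): log_4(16) = 2.0000. This is Case 1 of the Master Theorem (c < log_b(a), work dominated by leaves), giving O(n^2).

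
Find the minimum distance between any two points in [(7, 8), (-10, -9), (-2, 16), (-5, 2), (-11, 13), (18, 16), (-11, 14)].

Computing all pairwise distances among 7 points:

d((7, 8), (-10, -9)) = 24.0416
d((7, 8), (-2, 16)) = 12.0416
d((7, 8), (-5, 2)) = 13.4164
d((7, 8), (-11, 13)) = 18.6815
d((7, 8), (18, 16)) = 13.6015
d((7, 8), (-11, 14)) = 18.9737
d((-10, -9), (-2, 16)) = 26.2488
d((-10, -9), (-5, 2)) = 12.083
d((-10, -9), (-11, 13)) = 22.0227
d((-10, -9), (18, 16)) = 37.5366
d((-10, -9), (-11, 14)) = 23.0217
d((-2, 16), (-5, 2)) = 14.3178
d((-2, 16), (-11, 13)) = 9.4868
d((-2, 16), (18, 16)) = 20.0
d((-2, 16), (-11, 14)) = 9.2195
d((-5, 2), (-11, 13)) = 12.53
d((-5, 2), (18, 16)) = 26.9258
d((-5, 2), (-11, 14)) = 13.4164
d((-11, 13), (18, 16)) = 29.1548
d((-11, 13), (-11, 14)) = 1.0 <-- minimum
d((18, 16), (-11, 14)) = 29.0689

Closest pair: (-11, 13) and (-11, 14) with distance 1.0

The closest pair is (-11, 13) and (-11, 14) with Euclidean distance 1.0. For 7 points, brute-force pairwise comparison is shown above. For large n, the divide-and-conquer algorithm (sort by x, recurse on halves, check the dividing strip) achieves O(n log n).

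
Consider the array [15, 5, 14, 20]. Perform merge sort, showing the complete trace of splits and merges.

Merge sort trace:

Split: [15, 5, 14, 20] -> [15, 5] and [14, 20]
  Split: [15, 5] -> [15] and [5]
  Merge: [15] + [5] -> [5, 15]
  Split: [14, 20] -> [14] and [20]
  Merge: [14] + [20] -> [14, 20]
Merge: [5, 15] + [14, 20] -> [5, 14, 15, 20]

Final sorted array: [5, 14, 15, 20]

The merge sort proceeds by recursively splitting the array and merging sorted halves.
After all merges, the sorted array is [5, 14, 15, 20].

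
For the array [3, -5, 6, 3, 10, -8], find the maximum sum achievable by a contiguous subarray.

Using Kadane's algorithm on [3, -5, 6, 3, 10, -8]:

Scanning through the array:
Position 1 (value -5): max_ending_here = -2, max_so_far = 3
Position 2 (value 6): max_ending_here = 6, max_so_far = 6
Position 3 (value 3): max_ending_here = 9, max_so_far = 9
Position 4 (value 10): max_ending_here = 19, max_so_far = 19
Position 5 (value -8): max_ending_here = 11, max_so_far = 19

Maximum subarray: [6, 3, 10]
Maximum sum: 19

The maximum subarray is [6, 3, 10] with sum 19. This subarray runs from index 2 to index 4.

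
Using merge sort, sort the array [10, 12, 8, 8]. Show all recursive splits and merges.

Merge sort trace:

Split: [10, 12, 8, 8] -> [10, 12] and [8, 8]
  Split: [10, 12] -> [10] and [12]
  Merge: [10] + [12] -> [10, 12]
  Split: [8, 8] -> [8] and [8]
  Merge: [8] + [8] -> [8, 8]
Merge: [10, 12] + [8, 8] -> [8, 8, 10, 12]

Final sorted array: [8, 8, 10, 12]

The merge sort proceeds by recursively splitting the array and merging sorted halves.
After all merges, the sorted array is [8, 8, 10, 12].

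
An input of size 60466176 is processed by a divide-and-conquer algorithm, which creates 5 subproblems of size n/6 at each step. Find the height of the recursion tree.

For divide and conquer with division factor 6:

Problem sizes at each level:
Level 0: 60466176
Level 1: 10077696
Level 2: 1679616
Level 3: 279936
Level 4: 46656
Level 5: 7776
Level 6: 1296
Level 7: 216
Level 8: 36
Level 9: 6
Level 10: 1

The root is level 0 and the size-1 base case is level 10 (the tree spans levels 0 through 10, i.e. 11 levels counting the root), so the depth is the number of divisions: log_6(60466176) = 10

The recursion tree depth is log_6(60466176) = 10. At each level, the problem size is divided by 6, so it takes 10 divisions to reduce to a base case of size 1. The algorithm makes 5 recursive calls at each level.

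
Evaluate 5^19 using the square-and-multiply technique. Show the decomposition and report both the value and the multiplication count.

Computing 5^19 by squaring (build up from 5^1; each line after the first costs one multiplication):

5^1 = 5
5^2 = (5^1)^2 = 5^2 = 25
5^4 = (5^2)^2 = 25^2 = 625
5^8 = (5^4)^2 = 625^2 = 390625
5^9 = 5 * 5^8 = 5 * 390625 = 1953125
5^18 = (5^9)^2 = 1953125^2 = 3814697265625
5^19 = 5 * 5^18 = 5 * 3814697265625 = 19073486328125

Result: 19073486328125
Multiplications needed: 6 (6 lines after 5^1)

5^19 = 19073486328125. Using exponentiation by squaring, this requires 6 multiplications. The key idea: if the exponent is even, square the half-power; if odd, multiply by the base once.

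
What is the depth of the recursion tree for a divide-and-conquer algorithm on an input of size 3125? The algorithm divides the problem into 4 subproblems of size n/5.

For divide and conquer with division factor 5:

Problem sizes at each level:
Level 0: 3125
Level 1: 625
Level 2: 125
Level 3: 25
Level 4: 5
Level 5: 1

The root is level 0 and the size-1 base case is level 5 (the tree spans levels 0 through 5, i.e. 6 levels counting the root), so the depth is the number of divisions: log_5(3125) = 5

The recursion tree depth is log_5(3125) = 5. At each level, the problem size is divided by 5, so it takes 5 divisions to reduce to a base case of size 1. The algorithm makes 4 recursive calls at each level.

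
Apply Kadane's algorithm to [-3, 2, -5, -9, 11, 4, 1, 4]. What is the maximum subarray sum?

Using Kadane's algorithm on [-3, 2, -5, -9, 11, 4, 1, 4]:

Scanning through the array:
Position 1 (value 2): max_ending_here = 2, max_so_far = 2
Position 2 (value -5): max_ending_here = -3, max_so_far = 2
Position 3 (value -9): max_ending_here = -9, max_so_far = 2
Position 4 (value 11): max_ending_here = 11, max_so_far = 11
Position 5 (value 4): max_ending_here = 15, max_so_far = 15
Position 6 (value 1): max_ending_here = 16, max_so_far = 16
Position 7 (value 4): max_ending_here = 20, max_so_far = 20

Maximum subarray: [11, 4, 1, 4]
Maximum sum: 20

The maximum subarray is [11, 4, 1, 4] with sum 20. This subarray runs from index 4 to index 7.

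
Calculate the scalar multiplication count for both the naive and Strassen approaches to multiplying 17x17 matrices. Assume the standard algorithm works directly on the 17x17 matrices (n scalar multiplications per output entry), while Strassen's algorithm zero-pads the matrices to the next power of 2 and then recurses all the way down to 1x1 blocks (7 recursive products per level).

Matrix multiplication for 17x17 matrices:

Strassen's algorithm requires power-of-2 dimensions. Pad 17x17 to 32x32 (next power of 2).

Standard algorithm: 17^3 = 4913 multiplications
Strassen's algorithm: 7^(log2(32)) = 7^5 = 16807 multiplications
Difference: 4913 - 16807 = -11894 (Strassen uses MORE here due to padding overhead — for small or just-over-power-of-2 n, padding can outweigh the per-level savings)

Standard: 4913 multiplications (17^3). Strassen: 16807 multiplications (7^5, after padding to 32x32). Strassen reduces 8 recursive multiplications to 7 at each level.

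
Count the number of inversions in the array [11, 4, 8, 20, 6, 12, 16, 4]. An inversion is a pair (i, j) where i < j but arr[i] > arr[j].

Finding inversions in [11, 4, 8, 20, 6, 12, 16, 4]:

(0, 1): arr[0]=11 > arr[1]=4
(0, 2): arr[0]=11 > arr[2]=8
(0, 4): arr[0]=11 > arr[4]=6
(0, 7): arr[0]=11 > arr[7]=4
(2, 4): arr[2]=8 > arr[4]=6
(2, 7): arr[2]=8 > arr[7]=4
(3, 4): arr[3]=20 > arr[4]=6
(3, 5): arr[3]=20 > arr[5]=12
(3, 6): arr[3]=20 > arr[6]=16
(3, 7): arr[3]=20 > arr[7]=4
(4, 7): arr[4]=6 > arr[7]=4
(5, 7): arr[5]=12 > arr[7]=4
(6, 7): arr[6]=16 > arr[7]=4

Total inversions: 13

The array has 13 inversion(s): (0,1), (0,2), (0,4), (0,7), (2,4), (2,7), (3,4), (3,5), (3,6), (3,7), (4,7), (5,7), (6,7). Each pair (i,j) satisfies i < j and arr[i] > arr[j].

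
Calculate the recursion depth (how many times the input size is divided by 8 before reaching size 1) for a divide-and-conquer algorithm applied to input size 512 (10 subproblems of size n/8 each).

For divide and conquer with division factor 8:

Problem sizes at each level:
Level 0: 512
Level 1: 64
Level 2: 8
Level 3: 1

The root is level 0 and the size-1 base case is level 3 (the tree spans levels 0 through 3, i.e. 4 levels counting the root), so the depth is the number of divisions: log_8(512) = 3

The recursion tree depth is log_8(512) = 3. At each level, the problem size is divided by 8, so it takes 3 divisions to reduce to a base case of size 1. The algorithm makes 10 recursive calls at each level.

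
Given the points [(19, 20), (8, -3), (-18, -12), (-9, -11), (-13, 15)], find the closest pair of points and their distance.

Computing all pairwise distances among 5 points:

d((19, 20), (8, -3)) = 25.4951
d((19, 20), (-18, -12)) = 48.9183
d((19, 20), (-9, -11)) = 41.7732
d((19, 20), (-13, 15)) = 32.3883
d((8, -3), (-18, -12)) = 27.5136
d((8, -3), (-9, -11)) = 18.7883
d((8, -3), (-13, 15)) = 27.6586
d((-18, -12), (-9, -11)) = 9.0554 <-- minimum
d((-18, -12), (-13, 15)) = 27.4591
d((-9, -11), (-13, 15)) = 26.3059

Closest pair: (-18, -12) and (-9, -11) with distance 9.0554

The closest pair is (-18, -12) and (-9, -11) with Euclidean distance 9.0554. For 5 points, brute-force pairwise comparison is shown above. For large n, the divide-and-conquer algorithm (sort by x, recurse on halves, check the dividing strip) achieves O(n log n).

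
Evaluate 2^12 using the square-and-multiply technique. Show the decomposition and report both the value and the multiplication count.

Computing 2^12 by squaring (build up from 2^1; each line after the first costs one multiplication):

2^1 = 2
2^2 = (2^1)^2 = 2^2 = 4
2^3 = 2 * 2^2 = 2 * 4 = 8
2^6 = (2^3)^2 = 8^2 = 64
2^12 = (2^6)^2 = 64^2 = 4096

Result: 4096
Multiplications needed: 4 (4 lines after 2^1)

2^12 = 4096. Using exponentiation by squaring, this requires 4 multiplications. The key idea: if the exponent is even, square the half-power; if odd, multiply by the base once.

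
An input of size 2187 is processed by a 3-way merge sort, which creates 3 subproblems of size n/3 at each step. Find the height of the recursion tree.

For divide and conquer with division factor 3:

Problem sizes at each level:
Level 0: 2187
Level 1: 729
Level 2: 243
Level 3: 81
Level 4: 27
Level 5: 9
Level 6: 3
Level 7: 1

The root is level 0 and the size-1 base case is level 7 (the tree spans levels 0 through 7, i.e. 8 levels counting the root), so the depth is the number of divisions: log_3(2187) = 7

The recursion tree depth is log_3(2187) = 7. At each level, the problem size is divided by 3, so it takes 7 divisions to reduce to a base case of size 1. The algorithm makes 3 recursive calls at each level.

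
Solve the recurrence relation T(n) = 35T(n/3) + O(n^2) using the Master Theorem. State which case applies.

Master Theorem for T(n) = 35T(n/3) + O(n^2):

a = 35, b = 3, c = 2
log_b(a) = log_3(35) = 3.2362

Case 1: c = 2 < log_3(35) = 3.2362
T(n) = O(n^(log_3 35))

For T(n) = 35T(n/3) + O(n^2): log_3(35) = 3.2362. This is Case 1 of the Master Theorem (c < log_b(a), work dominated by leaves), giving O(n^(log_3 35)).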